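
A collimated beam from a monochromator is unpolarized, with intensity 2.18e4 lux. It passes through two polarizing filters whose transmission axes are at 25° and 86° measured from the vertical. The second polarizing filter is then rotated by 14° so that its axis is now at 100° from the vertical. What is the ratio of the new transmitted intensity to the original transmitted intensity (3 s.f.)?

I_new/I_old ≈ 0.285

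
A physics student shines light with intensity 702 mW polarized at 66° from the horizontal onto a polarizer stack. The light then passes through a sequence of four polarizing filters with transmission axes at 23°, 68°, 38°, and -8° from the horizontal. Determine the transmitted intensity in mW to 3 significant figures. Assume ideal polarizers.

I ≈ 67.9 mW

I₁ = 702 mW · cos²(43°) = 375.5 mW.
I₂ = I₁ · cos²(45°) = 375.5 · 0.5 = 187.7 mW.
I₃ = I₂ · cos²(30°) = 187.7 · 0.75 = 140.8 mW.
I₄ = I₃ · cos²(46°) = 140.8 · 0.4826 = 67.95 mW.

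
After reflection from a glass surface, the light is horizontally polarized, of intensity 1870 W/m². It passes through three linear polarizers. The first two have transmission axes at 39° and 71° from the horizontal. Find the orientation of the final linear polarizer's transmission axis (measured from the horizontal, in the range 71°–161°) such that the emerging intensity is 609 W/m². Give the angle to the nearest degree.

By Malus's law, I₁ = I₀ cos²(39° − 0°) = I₀ cos²(39°) = 0.604 I₀.
I₂ = I₁ cos²(71° − 39°) = 0.604 I₀ · cos²(32°) = 0.4344 I₀.
Target fraction: 609 / 1870 W/m² = 0.3257 of I₀.
Need I₃/I₀ = 0.3257, so cos²(θ − 71°) = 0.3257 / 0.4344 = 0.7498.
θ − 71° = arccos(√0.7498) = 30.0°, giving θ ≈ 71 + 30.0 = 101.0°.

θ ≈ 101°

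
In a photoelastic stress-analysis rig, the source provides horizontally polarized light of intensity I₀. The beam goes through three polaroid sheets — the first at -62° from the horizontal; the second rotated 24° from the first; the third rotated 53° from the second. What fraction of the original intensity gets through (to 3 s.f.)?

I₁ = I₀ cos²(-62° − 0°) = I₀ cos²(62°) = 0.2204 I₀.
I₂ = I₁ cos²(24°) = 0.2204 · 0.8346 I₀ = 0.1839 I₀.
I₃ = I₂ cos²(53°) = 0.1839 · 0.3622 I₀ = 0.06662 I₀.
Transmitted fraction = 0.06662.

≈ 0.0666 I₀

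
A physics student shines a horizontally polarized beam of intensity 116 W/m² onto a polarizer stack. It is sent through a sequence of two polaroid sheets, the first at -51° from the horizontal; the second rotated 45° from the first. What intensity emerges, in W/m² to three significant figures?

I₁ = 116 W/m² · cos²(51°) = 45.94 W/m².
I₂ = I₁ · cos²(45°) = 45.94 · 0.5 = 22.97 W/m².

I ≈ 23.0 W/m²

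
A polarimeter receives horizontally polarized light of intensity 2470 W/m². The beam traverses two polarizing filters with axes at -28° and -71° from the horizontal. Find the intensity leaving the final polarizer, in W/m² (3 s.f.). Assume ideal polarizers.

By Malus's law, I₁ = 2470 W/m² · cos²(28°) = 1926 W/m².
I₂ = I₁ · cos²(43°) = 1926 · 0.5349 = 1030 W/m².

I ≈ 1030 W/m²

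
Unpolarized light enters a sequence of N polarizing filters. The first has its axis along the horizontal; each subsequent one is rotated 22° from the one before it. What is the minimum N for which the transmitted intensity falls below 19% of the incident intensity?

N = 8

First polarizer halves the unpolarized light: factor 1/2.
Each further stage multiplies by cos²(22°) = 0.8597.
After N polarizers: T = 0.5·0.8597^(N−1). Require T < 0.19 ⇒ N−1 > ln(0.19/0.5)/ln(0.8597) = 6.40, so N−1 ≥ 7 and N = 8.
Check: N=8 gives T = 0.1735 < 0.19; N=7 gives T = 0.2018.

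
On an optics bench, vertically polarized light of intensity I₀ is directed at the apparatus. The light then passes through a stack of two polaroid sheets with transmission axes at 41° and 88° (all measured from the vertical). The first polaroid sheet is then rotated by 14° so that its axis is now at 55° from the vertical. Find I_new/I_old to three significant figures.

I_new/I_old ≈ 0.873

Before rotation:
I₁ = I₀ cos²(41° − 0°) = I₀ cos²(41°) = 0.5696 I₀.
I₂ = I₁ cos²(88° − 41°) = 0.5696 I₀ · cos²(47°) = 0.2649 I₀.
After rotation:
I₁ = I₀ cos²(55° − 0°) = I₀ cos²(55°) = 0.329 I₀.
I₂ = I₁ cos²(88° − 55°) = 0.329 I₀ · cos²(33°) = 0.2314 I₀.
Ratio = 0.2314 / 0.2649 = 0.8735.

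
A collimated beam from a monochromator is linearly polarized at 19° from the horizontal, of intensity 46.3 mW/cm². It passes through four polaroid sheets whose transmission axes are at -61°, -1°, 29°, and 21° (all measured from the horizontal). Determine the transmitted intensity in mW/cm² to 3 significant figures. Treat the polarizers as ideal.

I₁ = 46.3 mW/cm² · cos²(80°) = 1.396 mW/cm².
I₂ = I₁ · cos²(60°) = 1.396 · 0.25 = 0.349 mW/cm².
I₃ = I₂ · cos²(30°) = 0.349 · 0.75 = 0.2618 mW/cm².
I₄ = I₃ · cos²(8°) = 0.2618 · 0.9806 = 0.2567 mW/cm².

I ≈ 0.257 mW/cm²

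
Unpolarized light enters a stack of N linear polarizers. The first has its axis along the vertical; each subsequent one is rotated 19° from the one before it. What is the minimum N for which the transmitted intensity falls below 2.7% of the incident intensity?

First polarizer halves the unpolarized light: factor 1/2.
Each further stage multiplies by cos²(19°) = 0.894.
After N polarizers: T = 0.5·0.894^(N−1). Require T < 0.027 ⇒ N−1 > ln(0.027/0.5)/ln(0.894) = 26.05, so N−1 ≥ 27 and N = 28.
Check: N=28 gives T = 0.02427 < 0.027; N=27 gives T = 0.02715.

N = 28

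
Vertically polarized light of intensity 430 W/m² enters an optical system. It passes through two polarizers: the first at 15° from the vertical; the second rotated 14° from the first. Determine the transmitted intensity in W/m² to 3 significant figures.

I₁ = 430 W/m² · cos²(15°) = 401.2 W/m².
I₂ = I₁ · cos²(14°) = 401.2 · 0.9415 = 377.7 W/m².

I ≈ 378 W/m²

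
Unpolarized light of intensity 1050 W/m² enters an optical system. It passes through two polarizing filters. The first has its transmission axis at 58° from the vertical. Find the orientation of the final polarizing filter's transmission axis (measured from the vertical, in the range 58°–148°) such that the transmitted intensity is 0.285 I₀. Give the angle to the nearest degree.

Unpolarized light through the first polarizer → I₁ = ½ I₀, now polarized at 58°.
Need I₂/I₀ = 0.285, so cos²(θ − 58°) = 0.285 / 0.5 = 0.57.
θ − 58° = arccos(√0.57) = 41.0°, giving θ ≈ 58 + 41.0 = 99.0°.

θ ≈ 99°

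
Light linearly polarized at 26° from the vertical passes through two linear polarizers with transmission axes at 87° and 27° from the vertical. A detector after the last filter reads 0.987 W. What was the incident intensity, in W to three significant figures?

I₀ ≈ 16.8 W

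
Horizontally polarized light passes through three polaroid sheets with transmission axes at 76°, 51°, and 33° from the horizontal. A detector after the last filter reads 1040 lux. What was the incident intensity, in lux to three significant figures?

I₀ ≈ 2.39e4 lux

By Malus's law, I₁ = I₀ cos²(76° − 0°) = I₀ cos²(76°) = 0.05853 I₀.
I₂ = I₁ cos²(51° − 76°) = 0.05853 I₀ · cos²(25°) = 0.04807 I₀.
I₃ = I₂ cos²(33° − 51°) = 0.04807 I₀ · cos²(18°) = 0.04348 I₀.
So 1040 lux = 0.04348 I₀, giving I₀ = 1040/0.04348 = 2.392e+04 lux.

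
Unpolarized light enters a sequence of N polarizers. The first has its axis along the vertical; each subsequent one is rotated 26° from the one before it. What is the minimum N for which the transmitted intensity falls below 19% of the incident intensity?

First polarizer halves the unpolarized light: factor 1/2.
Each further stage multiplies by cos²(26°) = 0.8078.
After N polarizers: T = 0.5·0.8078^(N−1). Require T < 0.19 ⇒ N−1 > ln(0.19/0.5)/ln(0.8078) = 4.53, so N−1 ≥ 5 and N = 6.
Check: N=6 gives T = 0.172 < 0.19; N=5 gives T = 0.2129.

N = 6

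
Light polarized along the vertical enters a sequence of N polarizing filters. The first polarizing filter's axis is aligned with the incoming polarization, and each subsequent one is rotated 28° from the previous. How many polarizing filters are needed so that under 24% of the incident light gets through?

N = 7

First polarizer is aligned with the polarization: full transmission.
Each further stage multiplies by cos²(28°) = 0.7796.
After N polarizers: T = 0.7796^(N−1). Require T < 0.24 ⇒ N−1 > ln(0.24)/ln(0.7796) = 5.73, so N−1 ≥ 6 and N = 7.
Check: N=7 gives T = 0.2245 < 0.24; N=6 gives T = 0.288.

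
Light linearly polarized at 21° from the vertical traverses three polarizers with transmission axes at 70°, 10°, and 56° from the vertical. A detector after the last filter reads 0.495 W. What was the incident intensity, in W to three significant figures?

I₁ = I₀ cos²(70° − 21°) = I₀ cos²(49°) = 0.4304 I₀.
I₂ = I₁ cos²(10° − 70°) = 0.4304 I₀ · cos²(60°) = 0.1076 I₀.
I₃ = I₂ cos²(56° − 10°) = 0.1076 I₀ · cos²(46°) = 0.05192 I₀.
So 0.495 W = 0.05192 I₀, giving I₀ = 0.495/0.05192 = 9.533 W.

I₀ ≈ 9.53 W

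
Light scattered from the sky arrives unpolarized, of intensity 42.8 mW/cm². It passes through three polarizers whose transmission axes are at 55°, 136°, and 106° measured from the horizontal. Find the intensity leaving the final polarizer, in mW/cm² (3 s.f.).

I ≈ 0.393 mW/cm²

Unpolarized light through the first polarizer → I₁ = 42.8 mW/cm²/2 = 21.4 mW/cm², polarized at 55°.
I₂ = I₁ · cos²(81°) = 21.4 · 0.02447 = 0.5237 mW/cm².
I₃ = I₂ · cos²(30°) = 0.5237 · 0.75 = 0.3928 mW/cm².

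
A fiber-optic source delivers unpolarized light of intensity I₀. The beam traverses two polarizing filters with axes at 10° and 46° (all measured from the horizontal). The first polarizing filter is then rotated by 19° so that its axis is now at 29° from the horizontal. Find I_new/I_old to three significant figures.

Before rotation:
Unpolarized light through the first polarizer → I₁ = ½ I₀, now polarized at 10°.
I₂ = I₁ cos²(46° − 10°) = 0.5 I₀ · cos²(36°) = 0.3273 I₀.
After rotation:
Unpolarized light through the first polarizer → I₁ = ½ I₀, now polarized at 29°.
I₂ = I₁ cos²(46° − 29°) = 0.5 I₀ · cos²(17°) = 0.4573 I₀.
Ratio = 0.4573 / 0.3273 = 1.397.

I_new/I_old ≈ 1.40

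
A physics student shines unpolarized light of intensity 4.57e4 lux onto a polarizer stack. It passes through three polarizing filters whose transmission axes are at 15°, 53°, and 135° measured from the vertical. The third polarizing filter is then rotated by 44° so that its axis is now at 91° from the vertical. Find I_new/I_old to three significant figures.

Before rotation:
Unpolarized light through the first polarizer → I₁ = ½ I₀, now polarized at 15°.
I₂ = I₁ cos²(53° − 15°) = 0.5 I₀ · cos²(38°) = 0.3105 I₀.
I₃ = I₂ cos²(135° − 53°) = 0.3105 I₀ · cos²(82°) = 0.006014 I₀.
After rotation:
Unpolarized light through the first polarizer → I₁ = ½ I₀, now polarized at 15°.
I₂ = I₁ cos²(53° − 15°) = 0.5 I₀ · cos²(38°) = 0.3105 I₀.
I₃ = I₂ cos²(91° − 53°) = 0.3105 I₀ · cos²(38°) = 0.1928 I₀.
Ratio = 0.1928 / 0.006014 = 32.06.

I_new/I_old ≈ 32.1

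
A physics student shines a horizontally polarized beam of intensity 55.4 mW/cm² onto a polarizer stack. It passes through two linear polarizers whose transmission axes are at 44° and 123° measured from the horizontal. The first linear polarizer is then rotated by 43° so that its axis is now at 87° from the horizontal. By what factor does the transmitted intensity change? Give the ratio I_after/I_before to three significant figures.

I_new/I_old ≈ 0.0952

Before rotation:
I₁ = I₀ cos²(44° − 0°) = I₀ cos²(44°) = 0.5174 I₀.
I₂ = I₁ cos²(123° − 44°) = 0.5174 I₀ · cos²(79°) = 0.01884 I₀.
After rotation:
I₁ = I₀ cos²(87° − 0°) = I₀ cos²(87°) = 0.002739 I₀.
I₂ = I₁ cos²(123° − 87°) = 0.002739 I₀ · cos²(36°) = 0.001793 I₀.
Ratio = 0.001793 / 0.01884 = 0.09516.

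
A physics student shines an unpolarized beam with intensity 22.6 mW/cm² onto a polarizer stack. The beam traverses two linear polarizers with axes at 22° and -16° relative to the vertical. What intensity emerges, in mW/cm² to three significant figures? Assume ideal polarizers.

I ≈ 7.02 mW/cm²

Unpolarized light through the first polarizer → I₁ = 22.6 mW/cm²/2 = 11.3 mW/cm², polarized at 22°.
I₂ = I₁ · cos²(38°) = 11.3 · 0.621 = 7.017 mW/cm².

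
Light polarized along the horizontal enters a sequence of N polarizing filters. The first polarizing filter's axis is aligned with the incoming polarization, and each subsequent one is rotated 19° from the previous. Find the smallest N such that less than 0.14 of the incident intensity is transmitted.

First polarizer is aligned with the polarization: full transmission.
Each further stage multiplies by cos²(19°) = 0.894.
After N polarizers: T = 0.894^(N−1). Require T < 0.14 ⇒ N−1 > ln(0.14)/ln(0.894) = 17.55, so N−1 ≥ 18 and N = 19.
Check: N=19 gives T = 0.1331 < 0.14; N=18 gives T = 0.1489.

N = 19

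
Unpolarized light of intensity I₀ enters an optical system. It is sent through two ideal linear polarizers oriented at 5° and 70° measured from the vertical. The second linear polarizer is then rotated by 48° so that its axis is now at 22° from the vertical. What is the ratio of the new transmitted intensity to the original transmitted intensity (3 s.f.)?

I_new/I_old ≈ 5.12

Before rotation:
Unpolarized light through the first polarizer → I₁ = ½ I₀, now polarized at 5°.
I₂ = I₁ cos²(70° − 5°) = 0.5 I₀ · cos²(65°) = 0.0893 I₀.
After rotation:
Unpolarized light through the first polarizer → I₁ = ½ I₀, now polarized at 5°.
I₂ = I₁ cos²(22° − 5°) = 0.5 I₀ · cos²(17°) = 0.4573 I₀.
Ratio = 0.4573 / 0.0893 = 5.12.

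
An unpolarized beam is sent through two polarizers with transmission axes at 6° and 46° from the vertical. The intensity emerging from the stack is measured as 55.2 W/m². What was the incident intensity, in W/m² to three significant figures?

I₀ ≈ 188 W/m²

Unpolarized light through the first polarizer → I₁ = ½ I₀, now polarized at 6°.
I₂ = I₁ cos²(46° − 6°) = 0.5 I₀ · cos²(40°) = 0.2934 I₀.
So 55.2 W/m² = 0.2934 I₀, giving I₀ = 55.2/0.2934 = 188.1 W/m².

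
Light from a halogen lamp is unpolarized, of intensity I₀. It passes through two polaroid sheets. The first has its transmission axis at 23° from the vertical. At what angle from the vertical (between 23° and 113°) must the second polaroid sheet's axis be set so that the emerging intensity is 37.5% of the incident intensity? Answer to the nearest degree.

θ ≈ 53°

Unpolarized light through the first polarizer → I₁ = ½ I₀, now polarized at 23°.
Need I₂/I₀ = 0.375, so cos²(θ − 23°) = 0.375 / 0.5 = 0.75.
θ − 23° = arccos(√0.75) = 30.0°, giving θ ≈ 23 + 30.0 = 53.0°.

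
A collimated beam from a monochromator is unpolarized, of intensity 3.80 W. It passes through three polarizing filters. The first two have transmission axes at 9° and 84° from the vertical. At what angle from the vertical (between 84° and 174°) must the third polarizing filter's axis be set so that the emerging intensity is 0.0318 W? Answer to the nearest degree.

Unpolarized light through the first polarizer → I₁ = ½ I₀, now polarized at 9°.
I₂ = I₁ cos²(84° − 9°) = 0.5 I₀ · cos²(75°) = 0.03349 I₀.
Target fraction: 0.0318 / 3.80 W = 0.008368 of I₀.
Need I₃/I₀ = 0.008368, so cos²(θ − 84°) = 0.008368 / 0.03349 = 0.2499.
θ − 84° = arccos(√0.2499) = 60.0°, giving θ ≈ 84 + 60.0 = 144.0°.

θ ≈ 144°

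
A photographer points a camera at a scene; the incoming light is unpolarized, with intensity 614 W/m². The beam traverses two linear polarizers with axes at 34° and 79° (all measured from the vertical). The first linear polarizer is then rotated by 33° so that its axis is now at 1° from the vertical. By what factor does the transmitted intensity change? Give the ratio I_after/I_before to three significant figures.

I_new/I_old ≈ 0.0865

Before rotation:
Unpolarized light through the first polarizer → I₁ = ½ I₀, now polarized at 34°.
I₂ = I₁ cos²(79° − 34°) = 0.5 I₀ · cos²(45°) = 0.25 I₀.
After rotation:
Unpolarized light through the first polarizer → I₁ = ½ I₀, now polarized at 1°.
I₂ = I₁ cos²(79° − 1°) = 0.5 I₀ · cos²(78°) = 0.02161 I₀.
Ratio = 0.02161 / 0.25 = 0.08645.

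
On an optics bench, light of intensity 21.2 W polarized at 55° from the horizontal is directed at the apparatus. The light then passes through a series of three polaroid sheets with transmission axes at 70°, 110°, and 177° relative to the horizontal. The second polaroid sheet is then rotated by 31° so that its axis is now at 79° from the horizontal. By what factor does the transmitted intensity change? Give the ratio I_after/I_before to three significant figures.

Before rotation:
I₁ = I₀ cos²(70° − 55°) = I₀ cos²(15°) = 0.933 I₀.
I₂ = I₁ cos²(110° − 70°) = 0.933 I₀ · cos²(40°) = 0.5475 I₀.
I₃ = I₂ cos²(177° − 110°) = 0.5475 I₀ · cos²(67°) = 0.08359 I₀.
After rotation:
I₁ = I₀ cos²(70° − 55°) = I₀ cos²(15°) = 0.933 I₀.
I₂ = I₁ cos²(79° − 70°) = 0.933 I₀ · cos²(9°) = 0.9102 I₀.
Angle between axes 2 and 3: 82°. I₃ = 0.9102 I₀ · cos²(82°) = 0.01763 I₀.
Ratio = 0.01763 / 0.08359 = 0.2109.

I_new/I_old ≈ 0.211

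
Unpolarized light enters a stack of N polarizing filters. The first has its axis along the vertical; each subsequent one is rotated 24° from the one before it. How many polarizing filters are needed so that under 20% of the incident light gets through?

First polarizer halves the unpolarized light: factor 1/2.
Each further stage multiplies by cos²(24°) = 0.8346.
After N polarizers: T = 0.5·0.8346^(N−1). Require T < 0.20 ⇒ N−1 > ln(0.20/0.5)/ln(0.8346) = 5.07, so N−1 ≥ 6 and N = 7.
Check: N=7 gives T = 0.1689 < 0.20; N=6 gives T = 0.2024.

N = 7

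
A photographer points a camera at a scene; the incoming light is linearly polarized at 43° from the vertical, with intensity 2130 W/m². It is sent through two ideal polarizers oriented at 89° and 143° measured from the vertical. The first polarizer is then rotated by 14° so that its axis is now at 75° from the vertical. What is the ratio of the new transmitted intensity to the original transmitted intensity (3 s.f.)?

Before rotation:
I₁ = I₀ cos²(89° − 43°) = I₀ cos²(46°) = 0.4826 I₀.
I₂ = I₁ cos²(143° − 89°) = 0.4826 I₀ · cos²(54°) = 0.1667 I₀.
After rotation:
I₁ = I₀ cos²(75° − 43°) = I₀ cos²(32°) = 0.7192 I₀.
I₂ = I₁ cos²(143° − 75°) = 0.7192 I₀ · cos²(68°) = 0.1009 I₀.
Ratio = 0.1009 / 0.1667 = 0.6054.

I_new/I_old ≈ 0.605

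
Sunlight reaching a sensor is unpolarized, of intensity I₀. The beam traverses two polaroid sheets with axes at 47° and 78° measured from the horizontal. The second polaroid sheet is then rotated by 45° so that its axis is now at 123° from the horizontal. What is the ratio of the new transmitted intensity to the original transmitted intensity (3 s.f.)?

I_new/I_old ≈ 0.0797

Before rotation:
Unpolarized light through the first polarizer → I₁ = ½ I₀, now polarized at 47°.
I₂ = I₁ cos²(78° − 47°) = 0.5 I₀ · cos²(31°) = 0.3674 I₀.
After rotation:
Unpolarized light through the first polarizer → I₁ = ½ I₀, now polarized at 47°.
I₂ = I₁ cos²(123° − 47°) = 0.5 I₀ · cos²(76°) = 0.02926 I₀.
Ratio = 0.02926 / 0.3674 = 0.07966.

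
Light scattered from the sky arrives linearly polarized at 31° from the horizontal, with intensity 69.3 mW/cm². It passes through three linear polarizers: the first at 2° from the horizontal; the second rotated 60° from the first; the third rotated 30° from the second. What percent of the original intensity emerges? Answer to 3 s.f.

I₁ = 69.3 mW/cm² · cos²(29°) = 53.01 mW/cm².
I₂ = I₁ · cos²(60°) = 53.01 · 0.25 = 13.25 mW/cm².
I₃ = I₂ · cos²(30°) = 13.25 · 0.75 = 9.94 mW/cm².
That is 14.34% of the incident intensity.

≈ 14.3%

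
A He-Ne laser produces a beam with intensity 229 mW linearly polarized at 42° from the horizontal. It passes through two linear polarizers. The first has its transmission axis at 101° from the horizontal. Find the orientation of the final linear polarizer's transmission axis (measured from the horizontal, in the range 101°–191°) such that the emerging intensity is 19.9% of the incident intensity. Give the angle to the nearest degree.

By Malus's law, I₁ = I₀ cos²(101° − 42°) = I₀ cos²(59°) = 0.2653 I₀.
Need I₂/I₀ = 0.199, so cos²(θ − 101°) = 0.199 / 0.2653 = 0.7502.
θ − 101° = arccos(√0.7502) = 30.0°, giving θ ≈ 101 + 30.0 = 131.0°.

θ ≈ 131°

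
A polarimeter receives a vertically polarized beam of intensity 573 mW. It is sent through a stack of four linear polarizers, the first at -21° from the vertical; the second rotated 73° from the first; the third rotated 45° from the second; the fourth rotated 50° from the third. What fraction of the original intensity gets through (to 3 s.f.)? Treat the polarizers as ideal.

I/I₀ ≈ 0.0154

I₁ = 573 mW · cos²(21°) = 499.4 mW.
I₂ = I₁ · cos²(73°) = 499.4 · 0.08548 = 42.69 mW.
I₃ = I₂ · cos²(45°) = 42.69 · 0.5 = 21.35 mW.
I₄ = I₃ · cos²(50°) = 21.35 · 0.4132 = 8.819 mW.
Transmitted fraction = 0.01539.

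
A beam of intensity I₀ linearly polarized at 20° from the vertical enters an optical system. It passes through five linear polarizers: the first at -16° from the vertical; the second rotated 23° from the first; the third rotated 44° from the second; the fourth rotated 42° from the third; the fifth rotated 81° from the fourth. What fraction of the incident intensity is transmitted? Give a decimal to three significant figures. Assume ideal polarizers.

I₁ = I₀ cos²(-16° − 20°) = I₀ cos²(36°) = 0.6545 I₀.
I₂ = I₁ cos²(23°) = 0.6545 · 0.8473 I₀ = 0.5546 I₀.
I₃ = I₂ cos²(44°) = 0.5546 · 0.5174 I₀ = 0.287 I₀.
I₄ = I₃ cos²(42°) = 0.287 · 0.5523 I₀ = 0.1585 I₀.
I₅ = I₄ cos²(81°) = 0.1585 · 0.02447 I₀ = 0.003878 I₀.
Transmitted fraction = 0.003878.

≈ 0.00388 I₀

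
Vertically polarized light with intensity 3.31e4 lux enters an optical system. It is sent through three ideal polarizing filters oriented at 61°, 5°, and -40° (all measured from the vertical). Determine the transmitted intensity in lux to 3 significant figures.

I₁ = 3.31e4 lux · cos²(61°) = 7780 lux.
I₂ = I₁ · cos²(56°) = 7780 · 0.3127 = 2433 lux.
I₃ = I₂ · cos²(45°) = 2433 · 0.5 = 1216 lux.

I ≈ 1220 lux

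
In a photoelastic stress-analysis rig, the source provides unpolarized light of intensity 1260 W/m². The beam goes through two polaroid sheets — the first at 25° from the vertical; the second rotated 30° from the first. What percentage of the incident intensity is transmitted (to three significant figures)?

Unpolarized light through the first polarizer → I₁ = 1260 W/m²/2 = 630 W/m², polarized at 25°.
I₂ = I₁ · cos²(30°) = 630 · 0.75 = 472.5 W/m².
That is 37.5% of the incident intensity.

≈ 37.5%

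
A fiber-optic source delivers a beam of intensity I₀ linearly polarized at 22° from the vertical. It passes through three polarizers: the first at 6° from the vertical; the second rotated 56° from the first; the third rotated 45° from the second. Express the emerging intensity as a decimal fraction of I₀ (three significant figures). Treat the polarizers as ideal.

≈ 0.144 I₀

By Malus's law, I₁ = I₀ cos²(6° − 22°) = I₀ cos²(16°) = 0.924 I₀.
I₂ = I₁ cos²(56°) = 0.924 · 0.3127 I₀ = 0.2889 I₀.
I₃ = I₂ cos²(45°) = 0.2889 · 0.5 I₀ = 0.1445 I₀.
Transmitted fraction = 0.1445.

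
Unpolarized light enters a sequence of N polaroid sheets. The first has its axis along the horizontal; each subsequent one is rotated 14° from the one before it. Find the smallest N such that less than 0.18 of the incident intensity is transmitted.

N = 18

First polarizer halves the unpolarized light: factor 1/2.
Each further stage multiplies by cos²(14°) = 0.9415.
After N polarizers: T = 0.5·0.9415^(N−1). Require T < 0.18 ⇒ N−1 > ln(0.18/0.5)/ln(0.9415) = 16.94, so N−1 ≥ 17 and N = 18.
Check: N=18 gives T = 0.1794 < 0.18; N=17 gives T = 0.1905.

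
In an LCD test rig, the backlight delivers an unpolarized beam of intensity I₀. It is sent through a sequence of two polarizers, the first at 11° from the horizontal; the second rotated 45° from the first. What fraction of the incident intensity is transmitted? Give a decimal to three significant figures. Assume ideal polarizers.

≈ 0.250 I₀

Unpolarized light through the first polarizer → I₁ = ½ I₀, now polarized at 11°.
I₂ = I₁ cos²(45°) = 0.5 · 0.5 I₀ = 0.25 I₀.
Transmitted fraction = 0.25.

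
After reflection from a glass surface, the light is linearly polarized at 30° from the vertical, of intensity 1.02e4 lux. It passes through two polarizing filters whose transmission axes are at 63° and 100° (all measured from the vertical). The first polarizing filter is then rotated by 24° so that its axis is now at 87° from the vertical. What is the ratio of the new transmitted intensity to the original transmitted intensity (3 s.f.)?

I_new/I_old ≈ 0.628

Before rotation:
I₁ = I₀ cos²(63° − 30°) = I₀ cos²(33°) = 0.7034 I₀.
I₂ = I₁ cos²(100° − 63°) = 0.7034 I₀ · cos²(37°) = 0.4486 I₀.
After rotation:
I₁ = I₀ cos²(87° − 30°) = I₀ cos²(57°) = 0.2966 I₀.
I₂ = I₁ cos²(100° − 87°) = 0.2966 I₀ · cos²(13°) = 0.2816 I₀.
Ratio = 0.2816 / 0.4486 = 0.6277.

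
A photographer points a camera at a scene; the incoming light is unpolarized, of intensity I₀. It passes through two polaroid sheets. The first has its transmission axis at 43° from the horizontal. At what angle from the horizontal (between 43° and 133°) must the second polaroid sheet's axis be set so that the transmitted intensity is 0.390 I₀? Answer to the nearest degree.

θ ≈ 71°

Unpolarized light through the first polarizer → I₁ = ½ I₀, now polarized at 43°.
Need I₂/I₀ = 0.39, so cos²(θ − 43°) = 0.39 / 0.5 = 0.78.
θ − 43° = arccos(√0.78) = 28.0°, giving θ ≈ 43 + 28.0 = 71.0°.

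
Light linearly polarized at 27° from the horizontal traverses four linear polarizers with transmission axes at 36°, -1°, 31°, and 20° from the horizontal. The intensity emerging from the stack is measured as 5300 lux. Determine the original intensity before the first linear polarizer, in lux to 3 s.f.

I₁ = I₀ cos²(36° − 27°) = I₀ cos²(9°) = 0.9755 I₀.
I₂ = I₁ cos²(-1° − 36°) = 0.9755 I₀ · cos²(37°) = 0.6222 I₀.
I₃ = I₂ cos²(31° + 1°) = 0.6222 I₀ · cos²(32°) = 0.4475 I₀.
I₄ = I₃ cos²(20° − 31°) = 0.4475 I₀ · cos²(11°) = 0.4312 I₀.
So 5300 lux = 0.4312 I₀, giving I₀ = 5300/0.4312 = 1.229e+04 lux.

I₀ ≈ 1.23e4 lux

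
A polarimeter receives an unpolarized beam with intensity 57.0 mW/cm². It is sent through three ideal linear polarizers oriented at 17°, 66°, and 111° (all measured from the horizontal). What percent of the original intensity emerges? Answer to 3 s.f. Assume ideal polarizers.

≈ 10.8%

Unpolarized light through the first polarizer → I₁ = 57.0 mW/cm²/2 = 28.5 mW/cm², polarized at 17°.
I₂ = I₁ · cos²(49°) = 28.5 · 0.4304 = 12.27 mW/cm².
I₃ = I₂ · cos²(45°) = 12.27 · 0.5 = 6.133 mW/cm².
That is 10.76% of the incident intensity.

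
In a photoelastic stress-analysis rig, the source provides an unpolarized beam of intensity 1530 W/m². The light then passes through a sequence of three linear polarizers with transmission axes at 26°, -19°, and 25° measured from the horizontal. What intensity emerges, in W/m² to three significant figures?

Unpolarized light through the first polarizer → I₁ = 1530 W/m²/2 = 765 W/m², polarized at 26°.
I₂ = I₁ · cos²(45°) = 765 · 0.5 = 382.5 W/m².
I₃ = I₂ · cos²(44°) = 382.5 · 0.5174 = 197.9 W/m².

I ≈ 198 W/m²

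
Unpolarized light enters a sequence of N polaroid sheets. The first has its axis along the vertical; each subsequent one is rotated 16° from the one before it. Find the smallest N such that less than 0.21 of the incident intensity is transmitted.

First polarizer halves the unpolarized light: factor 1/2.
Each further stage multiplies by cos²(16°) = 0.924.
After N polarizers: T = 0.5·0.924^(N−1). Require T < 0.21 ⇒ N−1 > ln(0.21/0.5)/ln(0.924) = 10.98, so N−1 ≥ 11 and N = 12.
Check: N=12 gives T = 0.2096 < 0.21; N=11 gives T = 0.2269.

N = 12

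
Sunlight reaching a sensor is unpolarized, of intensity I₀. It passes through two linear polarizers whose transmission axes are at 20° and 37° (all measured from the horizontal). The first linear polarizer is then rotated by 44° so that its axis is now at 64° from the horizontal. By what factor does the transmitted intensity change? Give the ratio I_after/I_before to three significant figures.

Before rotation:
Unpolarized light through the first polarizer → I₁ = ½ I₀, now polarized at 20°.
I₂ = I₁ cos²(37° − 20°) = 0.5 I₀ · cos²(17°) = 0.4573 I₀.
After rotation:
Unpolarized light through the first polarizer → I₁ = ½ I₀, now polarized at 64°.
I₂ = I₁ cos²(37° − 64°) = 0.5 I₀ · cos²(27°) = 0.3969 I₀.
Ratio = 0.3969 / 0.4573 = 0.8681.

I_new/I_old ≈ 0.868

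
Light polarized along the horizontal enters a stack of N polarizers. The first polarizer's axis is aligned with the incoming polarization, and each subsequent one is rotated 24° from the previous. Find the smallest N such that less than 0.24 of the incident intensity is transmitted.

N = 9

First polarizer is aligned with the polarization: full transmission.
Each further stage multiplies by cos²(24°) = 0.8346.
After N polarizers: T = 0.8346^(N−1). Require T < 0.24 ⇒ N−1 > ln(0.24)/ln(0.8346) = 7.89, so N−1 ≥ 8 and N = 9.
Check: N=9 gives T = 0.2353 < 0.24; N=8 gives T = 0.282.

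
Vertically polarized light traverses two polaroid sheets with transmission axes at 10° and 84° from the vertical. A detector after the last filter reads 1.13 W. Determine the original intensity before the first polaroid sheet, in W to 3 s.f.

I₀ ≈ 15.3 W

By Malus's law, I₁ = I₀ cos²(10° − 0°) = I₀ cos²(10°) = 0.9698 I₀.
I₂ = I₁ cos²(84° − 10°) = 0.9698 I₀ · cos²(74°) = 0.07368 I₀.
So 1.13 W = 0.07368 I₀, giving I₀ = 1.13/0.07368 = 15.34 W.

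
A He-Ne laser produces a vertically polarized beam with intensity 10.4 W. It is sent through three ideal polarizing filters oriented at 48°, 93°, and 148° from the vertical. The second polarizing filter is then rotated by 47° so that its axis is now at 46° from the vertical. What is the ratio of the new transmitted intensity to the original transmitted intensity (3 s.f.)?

Before rotation:
I₁ = I₀ cos²(48° − 0°) = I₀ cos²(48°) = 0.4477 I₀.
I₂ = I₁ cos²(93° − 48°) = 0.4477 I₀ · cos²(45°) = 0.2239 I₀.
I₃ = I₂ cos²(148° − 93°) = 0.2239 I₀ · cos²(55°) = 0.07365 I₀.
After rotation:
I₁ = I₀ cos²(48° − 0°) = I₀ cos²(48°) = 0.4477 I₀.
I₂ = I₁ cos²(46° − 48°) = 0.4477 I₀ · cos²(2°) = 0.4472 I₀.
Angle between axes 2 and 3: 78°. I₃ = 0.4472 I₀ · cos²(78°) = 0.01933 I₀.
Ratio = 0.01933 / 0.07365 = 0.2625.

I_new/I_old ≈ 0.262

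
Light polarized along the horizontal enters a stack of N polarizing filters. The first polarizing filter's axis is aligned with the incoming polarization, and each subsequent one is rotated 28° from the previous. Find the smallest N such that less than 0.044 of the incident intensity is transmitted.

N = 14

First polarizer is aligned with the polarization: full transmission.
Each further stage multiplies by cos²(28°) = 0.7796.
After N polarizers: T = 0.7796^(N−1). Require T < 0.044 ⇒ N−1 > ln(0.044)/ln(0.7796) = 12.55, so N−1 ≥ 13 and N = 14.
Check: N=14 gives T = 0.03929 < 0.044; N=13 gives T = 0.0504.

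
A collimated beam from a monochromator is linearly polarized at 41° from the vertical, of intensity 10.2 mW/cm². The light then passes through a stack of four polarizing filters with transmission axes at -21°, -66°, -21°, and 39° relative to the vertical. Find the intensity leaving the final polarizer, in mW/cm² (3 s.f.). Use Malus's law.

I ≈ 0.141 mW/cm²

By Malus's law, I₁ = 10.2 mW/cm² · cos²(62°) = 2.248 mW/cm².
I₂ = I₁ · cos²(45°) = 2.248 · 0.5 = 1.124 mW/cm².
I₃ = I₂ · cos²(45°) = 1.124 · 0.5 = 0.562 mW/cm².
I₄ = I₃ · cos²(60°) = 0.562 · 0.25 = 0.1405 mW/cm².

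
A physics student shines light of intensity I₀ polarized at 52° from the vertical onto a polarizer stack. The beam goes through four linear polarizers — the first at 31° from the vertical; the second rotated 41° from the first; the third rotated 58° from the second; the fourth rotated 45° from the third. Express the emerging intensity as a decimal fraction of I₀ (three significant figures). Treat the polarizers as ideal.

≈ 0.0697 I₀

I₁ = I₀ cos²(31° − 52°) = I₀ cos²(21°) = 0.8716 I₀.
I₂ = I₁ cos²(41°) = 0.8716 · 0.5696 I₀ = 0.4964 I₀.
I₃ = I₂ cos²(58°) = 0.4964 · 0.2808 I₀ = 0.1394 I₀.
I₄ = I₃ cos²(45°) = 0.1394 · 0.5 I₀ = 0.0697 I₀.
Transmitted fraction = 0.0697.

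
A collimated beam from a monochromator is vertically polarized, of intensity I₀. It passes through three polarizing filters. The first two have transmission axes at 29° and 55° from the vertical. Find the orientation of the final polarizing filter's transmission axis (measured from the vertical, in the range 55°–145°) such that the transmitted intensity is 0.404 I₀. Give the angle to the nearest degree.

By Malus's law, I₁ = I₀ cos²(29° − 0°) = I₀ cos²(29°) = 0.765 I₀.
I₂ = I₁ cos²(55° − 29°) = 0.765 I₀ · cos²(26°) = 0.618 I₀.
Need I₃/I₀ = 0.404, so cos²(θ − 55°) = 0.404 / 0.618 = 0.6538.
θ − 55° = arccos(√0.6538) = 36.0°, giving θ ≈ 55 + 36.0 = 91.0°.

θ ≈ 91°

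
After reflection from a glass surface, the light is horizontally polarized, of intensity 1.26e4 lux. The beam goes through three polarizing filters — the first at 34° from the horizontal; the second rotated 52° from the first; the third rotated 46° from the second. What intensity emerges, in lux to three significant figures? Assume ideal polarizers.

I ≈ 1580 lux

I₁ = 1.26e4 lux · cos²(34°) = 8660 lux.
I₂ = I₁ · cos²(52°) = 8660 · 0.379 = 3282 lux.
I₃ = I₂ · cos²(46°) = 3282 · 0.4826 = 1584 lux.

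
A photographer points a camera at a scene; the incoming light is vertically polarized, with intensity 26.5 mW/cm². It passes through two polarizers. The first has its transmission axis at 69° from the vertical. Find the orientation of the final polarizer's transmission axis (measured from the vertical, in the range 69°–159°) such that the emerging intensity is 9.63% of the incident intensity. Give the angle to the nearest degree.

θ ≈ 99°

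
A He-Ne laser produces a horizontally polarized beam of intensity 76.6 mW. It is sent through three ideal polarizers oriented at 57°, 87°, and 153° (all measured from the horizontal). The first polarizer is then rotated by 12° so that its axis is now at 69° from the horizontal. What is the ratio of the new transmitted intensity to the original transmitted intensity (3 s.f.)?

Before rotation:
I₁ = I₀ cos²(57° − 0°) = I₀ cos²(57°) = 0.2966 I₀.
I₂ = I₁ cos²(87° − 57°) = 0.2966 I₀ · cos²(30°) = 0.2225 I₀.
I₃ = I₂ cos²(153° − 87°) = 0.2225 I₀ · cos²(66°) = 0.0368 I₀.
After rotation:
I₁ = I₀ cos²(69° − 0°) = I₀ cos²(69°) = 0.1284 I₀.
I₂ = I₁ cos²(87° − 69°) = 0.1284 I₀ · cos²(18°) = 0.1162 I₀.
I₃ = I₂ cos²(153° − 87°) = 0.1162 I₀ · cos²(66°) = 0.01922 I₀.
Ratio = 0.01922 / 0.0368 = 0.5221.

I_new/I_old ≈ 0.522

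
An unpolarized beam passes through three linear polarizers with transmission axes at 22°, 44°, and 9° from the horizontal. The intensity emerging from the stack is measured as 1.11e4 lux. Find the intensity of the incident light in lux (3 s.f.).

Unpolarized light through the first polarizer → I₁ = ½ I₀, now polarized at 22°.
I₂ = I₁ cos²(44° − 22°) = 0.5 I₀ · cos²(22°) = 0.4298 I₀.
I₃ = I₂ cos²(9° − 44°) = 0.4298 I₀ · cos²(35°) = 0.2884 I₀.
So 1.11e4 lux = 0.2884 I₀, giving I₀ = 1.11e4/0.2884 = 3.849e+04 lux.

I₀ ≈ 3.85e4 lux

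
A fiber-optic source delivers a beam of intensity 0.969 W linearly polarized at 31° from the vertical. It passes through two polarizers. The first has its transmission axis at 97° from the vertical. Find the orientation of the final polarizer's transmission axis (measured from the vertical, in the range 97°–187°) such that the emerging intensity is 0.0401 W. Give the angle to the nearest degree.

θ ≈ 157°

I₁ = I₀ cos²(97° − 31°) = I₀ cos²(66°) = 0.1654 I₀.
Target fraction: 0.0401 / 0.969 W = 0.04138 of I₀.
Need I₂/I₀ = 0.04138, so cos²(θ − 97°) = 0.04138 / 0.1654 = 0.2501.
θ − 97° = arccos(√0.2501) = 60.0°, giving θ ≈ 97 + 60.0 = 157.0°.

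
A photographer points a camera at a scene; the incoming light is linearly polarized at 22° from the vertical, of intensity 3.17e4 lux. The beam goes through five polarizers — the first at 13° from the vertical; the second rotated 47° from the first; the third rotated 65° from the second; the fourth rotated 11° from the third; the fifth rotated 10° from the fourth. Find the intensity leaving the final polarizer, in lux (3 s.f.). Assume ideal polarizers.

By Malus's law, I₁ = 3.17e4 lux · cos²(9°) = 3.092e+04 lux.
I₂ = I₁ · cos²(47°) = 3.092e+04 · 0.4651 = 1.438e+04 lux.
I₃ = I₂ · cos²(65°) = 1.438e+04 · 0.1786 = 2569 lux.
I₄ = I₃ · cos²(11°) = 2569 · 0.9636 = 2475 lux.
I₅ = I₄ · cos²(10°) = 2475 · 0.9698 = 2401 lux.

I ≈ 2400 lux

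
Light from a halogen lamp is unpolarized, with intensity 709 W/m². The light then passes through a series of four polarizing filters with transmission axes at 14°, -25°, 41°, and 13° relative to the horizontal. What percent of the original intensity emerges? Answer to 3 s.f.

≈ 3.89%

Unpolarized light through the first polarizer → I₁ = 709 W/m²/2 = 354.5 W/m², polarized at 14°.
I₂ = I₁ · cos²(39°) = 354.5 · 0.604 = 214.1 W/m².
I₃ = I₂ · cos²(66°) = 214.1 · 0.1654 = 35.42 W/m².
I₄ = I₃ · cos²(28°) = 35.42 · 0.7796 = 27.61 W/m².
That is 3.895% of the incident intensity.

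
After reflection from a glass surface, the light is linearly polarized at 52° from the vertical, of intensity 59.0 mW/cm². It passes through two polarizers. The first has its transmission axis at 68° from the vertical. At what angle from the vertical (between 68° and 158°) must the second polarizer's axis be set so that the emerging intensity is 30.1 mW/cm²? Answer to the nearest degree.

I₁ = I₀ cos²(68° − 52°) = I₀ cos²(16°) = 0.924 I₀.
Target fraction: 30.1 / 59.0 mW/cm² = 0.5102 of I₀.
Need I₂/I₀ = 0.5102, so cos²(θ − 68°) = 0.5102 / 0.924 = 0.5521.
θ − 68° = arccos(√0.5521) = 42.0°, giving θ ≈ 68 + 42.0 = 110.0°.

θ ≈ 110°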